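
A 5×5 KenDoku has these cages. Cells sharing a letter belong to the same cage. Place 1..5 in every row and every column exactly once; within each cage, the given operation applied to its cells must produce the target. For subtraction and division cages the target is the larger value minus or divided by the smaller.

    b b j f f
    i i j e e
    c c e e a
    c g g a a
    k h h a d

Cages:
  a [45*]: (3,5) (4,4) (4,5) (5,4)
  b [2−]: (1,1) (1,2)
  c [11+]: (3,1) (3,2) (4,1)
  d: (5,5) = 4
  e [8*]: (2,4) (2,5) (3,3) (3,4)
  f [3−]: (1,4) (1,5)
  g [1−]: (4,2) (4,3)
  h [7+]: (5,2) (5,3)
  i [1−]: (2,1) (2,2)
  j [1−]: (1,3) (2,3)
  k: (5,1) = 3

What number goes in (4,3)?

Cage k is a single given cell; hence (5,1) = 3.
Cage d is a single given cell, which forces (5,5) = 4.
Cage a needs product 45, leaving (3,5) = 3.
Cage a has product 45, leaving (4,4) = 3.
In row 5, 1 can only go at (5,4), so (5,4) = 1.
Cage e needs product 8, which forces (2,5) = 1.
Cage e needs product 8, leaving (3,3) = 1.
Cage a has product 45, which forces (4,5) = 5.
Cage f's pair has difference 3, leaving (1,4) = 5.
Column 5 already has 5, which forces (1,5) = 2.
Cage g's pair has difference 1; hence (4,2) = 1.
Cage g needs two cells with difference 1, which forces (4,3) = 2.
2 is placed in column 3, so (5,3) = 5.
Cage b's pair has difference 2, so (1,1) = 1.
Cage b needs two cells with difference 2, so (1,2) = 3.
3 is placed in row 1, leaving (1,3) = 4.
Column 3 already has 4, which forces (2,3) = 3.
2 is placed in row 4, which forces (4,1) = 4.
5 is placed in row 5, so (5,2) = 2.
Cage i's pair has difference 1, which forces (2,1) = 5.
Cage i needs two cells with difference 1, which forces (2,2) = 4.
Row 2 already has 4; hence (2,4) = 2.
Cage c has sum 11, so (3,1) = 2.
Column 2 already has 2; hence (3,2) = 5.
2 is placed in column 4, which forces (3,4) = 4.
The full grid is 1 3 4 5 2 / 5 4 3 2 1 / 2 5 1 4 3 / 4 1 2 3 5 / 3 2 5 1 4.

2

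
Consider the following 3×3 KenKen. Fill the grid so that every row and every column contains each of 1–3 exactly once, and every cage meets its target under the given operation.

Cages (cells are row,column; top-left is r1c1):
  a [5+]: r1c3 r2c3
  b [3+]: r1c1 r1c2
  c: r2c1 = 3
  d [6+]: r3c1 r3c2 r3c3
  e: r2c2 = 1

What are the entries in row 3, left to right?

Cage c is given; hence r2c1 = 3.
Cage e is a single given cell, so r2c2 = 1.
3 is placed in row 2, leaving r2c3 = 2.
Cage b's pair has sum 3, which forces r1c1 = 1.
Column 2 already has 1, so r1c2 = 2.
Column 3 now contains 2, leaving r1c3 = 3.
1 is placed in column 1, which forces r3c1 = 2.
Column 2 already has 2; hence r3c2 = 3.
3 is placed in column 3, so r3c3 = 1.
Completed grid: 1 2 3 / 3 1 2 / 2 3 1.

2 3 1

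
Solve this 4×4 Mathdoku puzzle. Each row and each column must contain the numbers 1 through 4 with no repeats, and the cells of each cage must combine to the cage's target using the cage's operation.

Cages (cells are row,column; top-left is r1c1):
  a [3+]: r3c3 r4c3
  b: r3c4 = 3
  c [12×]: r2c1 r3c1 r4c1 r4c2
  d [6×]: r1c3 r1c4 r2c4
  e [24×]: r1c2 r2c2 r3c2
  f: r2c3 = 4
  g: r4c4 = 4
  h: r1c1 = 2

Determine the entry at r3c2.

H is a freebie, which forces r1c1 = 2.
Cage f is given, leaving r2c3 = 4.
B is a freebie, which forces r3c4 = 3.
G is a freebie, leaving r4c4 = 4.
Cage d needs product 6, which forces r1c3 = 3.
Column 4 now contains 3, leaving r1c4 = 1.
The 4 cells of cage c must have product 12, which forces r2c1 = 1.
The 3 cells of cage d must have product 6, leaving r2c4 = 2.
The 4 cells of cage c must have product 12, which forces r3c1 = 4.
Row 3 already has 4, which forces r3c2 = 2.
2 is placed in row 3, which forces r3c3 = 1.
The 4 cells of cage c must have product 12, which forces r4c1 = 3.
Cage c needs product 12, which forces r4c2 = 1.
Column 3 now contains 1, so r4c3 = 2.
Row 1 now contains 3, which forces r1c2 = 4.
2 is placed in row 2, which forces r2c2 = 3.
Completed grid: 2 4 3 1 / 1 3 4 2 / 4 2 1 3 / 3 1 2 4.

2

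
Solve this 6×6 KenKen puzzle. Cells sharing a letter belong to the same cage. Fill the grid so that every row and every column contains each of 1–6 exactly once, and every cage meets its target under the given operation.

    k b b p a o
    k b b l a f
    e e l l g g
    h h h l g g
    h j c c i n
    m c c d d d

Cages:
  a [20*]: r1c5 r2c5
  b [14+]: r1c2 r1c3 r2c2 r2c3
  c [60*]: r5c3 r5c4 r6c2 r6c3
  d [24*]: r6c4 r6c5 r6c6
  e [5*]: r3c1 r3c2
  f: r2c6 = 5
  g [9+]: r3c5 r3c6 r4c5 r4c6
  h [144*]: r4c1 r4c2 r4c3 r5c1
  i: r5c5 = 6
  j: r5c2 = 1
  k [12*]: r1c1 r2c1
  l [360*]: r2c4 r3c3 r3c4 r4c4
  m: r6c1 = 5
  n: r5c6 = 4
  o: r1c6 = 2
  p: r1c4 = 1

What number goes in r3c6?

Cage p is a single given cell, which forces r1c4 = 1.
Cage o is given, so r1c6 = 2.
Cage f is a single given cell, leaving r2c6 = 5.
Cage j is given; hence r5c2 = 1.
I is a freebie; hence r5c5 = 6.
Cage n is given; hence r5c6 = 4.
Cage m is given, so r6c1 = 5.
Cage a needs two cells with product 20; hence r1c5 = 5.
Row 2 already has 5, which forces r2c5 = 4.
5 is placed in column 1, which forces r3c1 = 1.
Column 2 already has 1, leaving r3c2 = 5.
Row 3 now contains 1, so r3c6 = 3.
Column 6 already has 3, leaving r4c6 = 1.
Column 6 already has 1, which forces r6c6 = 6.
3 is placed in row 3, which forces r3c5 = 2.
Cage l needs product 360, leaving r4c4 = 5.
The 4 cells of cage g must have sum 9, leaving r4c5 = 3.
The 3 cells of cage d must have product 24, leaving r6c4 = 4.
Cage d has product 24; hence r6c5 = 1.
Cage l has product 360; hence r2c4 = 3.
The 4 cells of cage l must have product 360; hence r3c3 = 4.
Column 4 already has 4, so r3c4 = 6.
Cage h needs product 144; hence r5c1 = 3.
Cage c has product 60, so r5c3 = 5.
Cage c has product 60; hence r5c4 = 2.
Cage k needs two cells with product 12; hence r1c1 = 6.
The 4 cells of cage b must have sum 14, so r1c2 = 4.
The 4 cells of cage b must have sum 14, so r1c3 = 3.
3 is placed in row 2, so r2c1 = 2.
Cage b needs sum 14, so r2c2 = 6.
Cage b has sum 14; hence r2c3 = 1.
2 is placed in column 1; hence r4c1 = 4.
6 is placed in column 2, so r4c2 = 2.
Row 4 now contains 2, which forces r4c3 = 6.
Column 2 now contains 2, which forces r6c2 = 3.
Column 3 already has 3, which forces r6c3 = 2.
The full grid is 6 4 3 1 5 2 / 2 6 1 3 4 5 / 1 5 4 6 2 3 / 4 2 6 5 3 1 / 3 1 5 2 6 4 / 5 3 2 4 1 6.

3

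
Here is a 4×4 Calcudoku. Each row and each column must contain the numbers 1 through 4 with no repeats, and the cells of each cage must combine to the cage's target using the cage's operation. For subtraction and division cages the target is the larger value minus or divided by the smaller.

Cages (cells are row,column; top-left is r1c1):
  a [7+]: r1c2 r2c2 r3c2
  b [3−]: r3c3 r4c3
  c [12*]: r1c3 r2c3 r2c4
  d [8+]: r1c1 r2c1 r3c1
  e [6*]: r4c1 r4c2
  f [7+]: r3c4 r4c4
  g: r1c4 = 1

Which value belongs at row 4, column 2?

Cage g is given, so r1c4 = 1.
Row 3 needs a 2, and only r3c2 is open for it.
Column 2 already has 2, so r1c2 = 4.
Cage a has sum 7; hence r2c2 = 1.
1 is placed in row 2, which forces r2c3 = 3.
The two cells of cage e must have product 6, so r4c1 = 2.
Column 2 already has 2, so r4c2 = 3.
3 is placed in row 4, leaving r4c4 = 4.
4 is placed in row 1, so r1c1 = 3.
3 is placed in column 3, which forces r1c3 = 2.
Row 2 now contains 3; hence r2c1 = 4.
4 is placed in column 4; hence r2c4 = 2.
Cage d has sum 8, so r3c1 = 1.
The two cells of cage b must have difference 3, which forces r3c3 = 4.
4 is placed in column 4, which forces r3c4 = 3.
Row 4 already has 4; hence r4c3 = 1.
Filled in: 3 4 2 1 / 4 1 3 2 / 1 2 4 3 / 2 3 1 4.

3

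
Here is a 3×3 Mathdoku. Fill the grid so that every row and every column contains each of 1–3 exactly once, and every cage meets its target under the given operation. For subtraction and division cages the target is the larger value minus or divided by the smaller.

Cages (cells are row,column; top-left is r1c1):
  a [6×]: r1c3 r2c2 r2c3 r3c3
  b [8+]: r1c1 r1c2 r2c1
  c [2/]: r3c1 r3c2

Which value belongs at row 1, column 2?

3

Cage b has sum 8, so r1c1 = 2.
Cage b has sum 8; hence r1c2 = 3.
Row 1 already has 3, so r1c3 = 1.
The 3 cells of cage b must have sum 8, which forces r2c1 = 3.
The 4 cells of cage a must have product 6, so r2c2 = 1.
3 is placed in row 2; hence r2c3 = 2.
Column 1 now contains 2, which forces r3c1 = 1.
Column 2 now contains 1, which forces r3c2 = 2.
2 is placed in column 3, so r3c3 = 3.
Completed grid: 2 3 1 / 3 1 2 / 1 2 3.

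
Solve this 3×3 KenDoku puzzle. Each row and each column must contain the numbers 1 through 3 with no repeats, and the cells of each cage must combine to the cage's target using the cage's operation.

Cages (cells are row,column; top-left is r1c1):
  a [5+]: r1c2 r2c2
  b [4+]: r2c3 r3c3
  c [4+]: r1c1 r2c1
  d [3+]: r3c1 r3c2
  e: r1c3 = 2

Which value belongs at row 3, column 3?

Cage e is a single given cell, leaving r1c3 = 2.
Row 1 now contains 2, so r1c2 = 3.
The two cells of cage a must have sum 5, leaving r2c2 = 2.
2 is placed in column 2, leaving r3c2 = 1.
Row 3 now contains 1, which forces r3c3 = 3.
Row 1 now contains 3, which forces r1c1 = 1.
Cage c needs two cells with sum 4, so r2c1 = 3.
Column 3 now contains 3; hence r2c3 = 1.
Row 3 now contains 1, so r3c1 = 2.
Completed grid: 1 3 2 / 3 2 1 / 2 1 3.

3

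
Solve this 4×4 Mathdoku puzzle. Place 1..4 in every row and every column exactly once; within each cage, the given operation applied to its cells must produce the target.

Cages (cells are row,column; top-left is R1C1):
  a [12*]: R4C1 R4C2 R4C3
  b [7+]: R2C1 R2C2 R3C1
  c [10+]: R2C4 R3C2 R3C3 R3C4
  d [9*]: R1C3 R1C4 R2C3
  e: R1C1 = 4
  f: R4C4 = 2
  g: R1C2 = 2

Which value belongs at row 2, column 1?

2

Cage e is a single given cell, which forces R1C1 = 4.
G is a freebie, leaving R1C2 = 2.
Cage d has product 9; hence R1C3 = 1.
Cage d has product 9, leaving R1C4 = 3.
The 3 cells of cage d must have product 9, which forces R2C3 = 3.
Column 3 now contains 3, so R4C3 = 4.
Cage f is given, leaving R4C4 = 2.
The 3 cells of cage b must have sum 7, leaving R2C2 = 4.
4 is placed in row 2, which forces R2C4 = 1.
Cage c has sum 10, which forces R3C2 = 3.
4 is placed in column 3, which forces R3C3 = 2.
Column 4 now contains 1, which forces R3C4 = 4.
3 is placed in column 2; hence R4C2 = 1.
Row 2 now contains 1, which forces R2C1 = 2.
Row 3 already has 2; hence R3C1 = 1.
1 is placed in row 4, so R4C1 = 3.
The full grid is 4 2 1 3 / 2 4 3 1 / 1 3 2 4 / 3 1 4 2.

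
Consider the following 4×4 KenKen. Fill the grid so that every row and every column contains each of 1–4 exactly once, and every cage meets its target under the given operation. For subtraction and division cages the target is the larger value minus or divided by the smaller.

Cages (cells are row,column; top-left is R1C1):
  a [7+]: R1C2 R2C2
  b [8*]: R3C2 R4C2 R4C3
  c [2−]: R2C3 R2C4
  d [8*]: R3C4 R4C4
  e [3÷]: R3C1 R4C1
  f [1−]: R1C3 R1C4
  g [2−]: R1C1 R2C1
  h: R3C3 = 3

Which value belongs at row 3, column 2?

Cage h is given, so R3C3 = 3.
Row 3 already has 3, which forces R3C1 = 1.
Cage e needs two cells with quotient 3; hence R4C1 = 3.
In row 2, 1 can only go at R2C3, so R2C3 = 1.
Cage c needs two cells with difference 2; hence R2C4 = 3.
Cage b has product 8, so R4C2 = 1.
Cage a's pair has sum 7, so R1C2 = 3.
The two cells of cage f must have difference 1, so R1C3 = 2.
Column 4 already has 3, leaving R1C4 = 1.
Row 2 now contains 3, which forces R2C2 = 4.
Column 2 already has 4; hence R3C2 = 2.
2 is placed in row 3; hence R3C4 = 4.
Column 3 now contains 2, so R4C3 = 4.
Column 4 already has 4; hence R4C4 = 2.
2 is placed in row 1, leaving R1C1 = 4.
Row 2 already has 4, leaving R2C1 = 2.
The full grid is 4 3 2 1 / 2 4 1 3 / 1 2 3 4 / 3 1 4 2.

2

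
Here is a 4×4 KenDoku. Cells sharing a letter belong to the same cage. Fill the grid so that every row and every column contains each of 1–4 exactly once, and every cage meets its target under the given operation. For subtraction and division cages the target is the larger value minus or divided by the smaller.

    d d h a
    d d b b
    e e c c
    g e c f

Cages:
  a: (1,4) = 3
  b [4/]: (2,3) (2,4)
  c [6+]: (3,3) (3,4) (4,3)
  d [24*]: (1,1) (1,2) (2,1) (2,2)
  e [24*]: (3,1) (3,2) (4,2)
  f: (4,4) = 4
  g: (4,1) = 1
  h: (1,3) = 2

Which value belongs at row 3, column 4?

2

H is a freebie, leaving (1,3) = 2.
Cage a is given, leaving (1,4) = 3.
Cage g is given, so (4,1) = 1.
1 is placed in row 4, which forces (4,3) = 3.
Cage f is given, leaving (4,4) = 4.
1 is placed in column 1; hence (1,1) = 4.
Cage d needs product 24, which forces (1,2) = 1.
The two cells of cage b must have quotient 4, leaving (2,3) = 4.
Column 4 already has 4, leaving (2,4) = 1.
Column 1 now contains 4, so (3,1) = 3.
3 is placed in row 3, which forces (3,2) = 4.
The 3 cells of cage c must have sum 6, leaving (3,3) = 1.
Cage c has sum 6, so (3,4) = 2.
4 is placed in row 4, leaving (4,2) = 2.
Column 1 now contains 3, leaving (2,1) = 2.
2 is placed in column 2, which forces (2,2) = 3.
Filled in: 4 1 2 3 / 2 3 4 1 / 3 4 1 2 / 1 2 3 4.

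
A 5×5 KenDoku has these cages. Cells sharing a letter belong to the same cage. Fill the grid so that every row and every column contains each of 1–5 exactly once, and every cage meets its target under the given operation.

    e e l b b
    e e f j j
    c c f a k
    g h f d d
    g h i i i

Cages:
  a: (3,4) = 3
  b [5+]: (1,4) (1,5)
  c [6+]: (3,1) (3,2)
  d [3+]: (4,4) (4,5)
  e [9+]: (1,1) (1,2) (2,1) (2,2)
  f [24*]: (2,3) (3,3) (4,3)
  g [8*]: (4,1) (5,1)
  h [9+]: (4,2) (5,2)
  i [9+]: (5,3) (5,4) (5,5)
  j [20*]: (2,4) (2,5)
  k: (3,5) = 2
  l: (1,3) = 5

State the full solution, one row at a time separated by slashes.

L is a freebie; hence (1,3) = 5.
A is a freebie, which forces (3,4) = 3.
K is a freebie, which forces (3,5) = 2.
Column 5 now contains 2, leaving (4,5) = 1.
2 is placed in row 3, leaving (3,3) = 4.
Row 4 now contains 1; hence (4,4) = 2.
2 is placed in column 4; hence (1,4) = 1.
Cage b needs two cells with sum 5, leaving (1,5) = 4.
Cage f has product 24, leaving (2,3) = 2.
4 is placed in column 5; hence (2,5) = 5.
2 is placed in row 4; hence (4,1) = 4.
Row 4 now contains 4, leaving (4,2) = 5.
2 is placed in row 4, leaving (4,3) = 3.
The two cells of cage g must have product 8, which forces (5,1) = 2.
5 is placed in column 2, so (5,2) = 4.
Column 3 already has 3; hence (5,3) = 1.
Row 5 now contains 4, which forces (5,4) = 5.
5 is placed in column 5, so (5,5) = 3.
Column 1 already has 2, so (1,1) = 3.
The 4 cells of cage e must have sum 9, so (1,2) = 2.
Cage e needs sum 9, which forces (2,1) = 1.
Cage e needs sum 9, so (2,2) = 3.
Row 2 already has 5, which forces (2,4) = 4.
Cage c needs two cells with sum 6, leaving (3,1) = 5.
5 is placed in column 2, which forces (3,2) = 1.

3 2 5 1 4 / 1 3 2 4 5 / 5 1 4 3 2 / 4 5 3 2 1 / 2 4 1 5 3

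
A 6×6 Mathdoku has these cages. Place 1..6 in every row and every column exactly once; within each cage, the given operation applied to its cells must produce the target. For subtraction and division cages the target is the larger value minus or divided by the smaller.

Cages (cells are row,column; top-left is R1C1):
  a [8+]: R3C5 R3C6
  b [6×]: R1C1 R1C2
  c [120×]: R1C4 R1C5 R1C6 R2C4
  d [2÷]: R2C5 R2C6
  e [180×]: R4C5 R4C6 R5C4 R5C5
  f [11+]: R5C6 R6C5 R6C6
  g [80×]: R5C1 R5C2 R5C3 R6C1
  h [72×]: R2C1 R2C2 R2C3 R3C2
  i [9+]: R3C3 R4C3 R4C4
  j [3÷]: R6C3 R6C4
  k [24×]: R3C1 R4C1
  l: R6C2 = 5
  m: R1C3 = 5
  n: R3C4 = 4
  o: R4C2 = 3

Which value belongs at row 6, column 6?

M is a freebie, so R1C3 = 5.
Cage n is given; hence R3C4 = 4.
Cage o is a single given cell; hence R4C2 = 3.
L is a freebie, which forces R6C2 = 5.
Cage c needs product 120; hence R2C4 = 5.
4 is placed in row 3; hence R3C1 = 6.
The two cells of cage k must have product 24, so R4C1 = 4.
The 4 cells of cage g must have product 80; hence R5C1 = 5.
4 is placed in column 1, so R6C1 = 2.
The 4 cells of cage h must have product 72; hence R2C1 = 3.
Column 1 now contains 3; hence R1C1 = 1.
The two cells of cage b must have product 6, so R1C2 = 6.
Column 2 already has 6, leaving R2C2 = 4.
4 is placed in column 2; hence R5C2 = 2.
Row 5 already has 2, leaving R5C3 = 4.
Cage h has product 72, so R2C3 = 6.
Column 2 already has 2; hence R3C2 = 1.
1 is placed in row 3, leaving R3C3 = 2.
Column 3 now contains 2; hence R4C3 = 1.
1 is placed in column 3, which forces R6C3 = 3.
3 is placed in row 6, leaving R6C4 = 1.
Cage i has sum 9, so R4C4 = 6.
6 is placed in column 4, so R5C4 = 3.
The 3 cells of cage f must have sum 11, so R5C6 = 1.
Column 4 already has 3; hence R1C4 = 2.
The two cells of cage d must have quotient 2, which forces R2C5 = 1.
Column 6 already has 1, which forces R2C6 = 2.
2 is placed in column 6, which forces R4C6 = 5.
Row 5 already has 1, which forces R5C5 = 6.
Column 5 already has 6, so R6C5 = 4.
Row 6 now contains 4; hence R6C6 = 6.
Column 5 already has 4, which forces R1C5 = 3.
Cage c needs product 120; hence R1C6 = 4.
The two cells of cage a must have sum 8; hence R3C5 = 5.
Column 6 now contains 5, so R3C6 = 3.
5 is placed in row 4, which forces R4C5 = 2.
Completed grid: 1 6 5 2 3 4 / 3 4 6 5 1 2 / 6 1 2 4 5 3 / 4 3 1 6 2 5 / 5 2 4 3 6 1 / 2 5 3 1 4 6.

6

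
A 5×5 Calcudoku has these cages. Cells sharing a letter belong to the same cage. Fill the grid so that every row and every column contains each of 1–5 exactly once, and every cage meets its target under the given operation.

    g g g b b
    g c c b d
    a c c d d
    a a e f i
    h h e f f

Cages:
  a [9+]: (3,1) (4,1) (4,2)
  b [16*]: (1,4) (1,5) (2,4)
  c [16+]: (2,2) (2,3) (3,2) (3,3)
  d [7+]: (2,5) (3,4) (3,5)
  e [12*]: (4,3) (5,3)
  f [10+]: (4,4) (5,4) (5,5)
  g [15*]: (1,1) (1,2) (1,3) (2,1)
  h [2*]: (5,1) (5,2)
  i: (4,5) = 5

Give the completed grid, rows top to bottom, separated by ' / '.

The 4 cells of cage g must have product 15, which forces (2,1) = 1.
Cage i is a single given cell; hence (4,5) = 5.
Column 1 now contains 1, leaving (5,1) = 2.
Row 5 now contains 2; hence (5,2) = 1.
Cage g needs product 15, leaving (1,3) = 1.
Row 1 now contains 1, so (1,4) = 4.
Row 1 already has 4, so (1,5) = 2.
4 is placed in column 4; hence (2,4) = 2.
The 3 cells of cage a must have sum 9; hence (4,2) = 2.
4 is placed in column 4, so (5,4) = 5.
Cage d needs sum 7; hence (2,5) = 3.
Cage d needs sum 7, leaving (3,4) = 3.
Cage d has sum 7, so (3,5) = 1.
Cage f has sum 10, leaving (4,4) = 1.
The 3 cells of cage f must have sum 10, leaving (5,5) = 4.
Cage c needs sum 16, which forces (2,2) = 4.
The 4 cells of cage c must have sum 16, so (2,3) = 5.
Row 3 already has 3, leaving (3,1) = 4.
The 4 cells of cage c must have sum 16, so (3,2) = 5.
The 4 cells of cage c must have sum 16, which forces (3,3) = 2.
The 3 cells of cage a must have sum 9, which forces (4,1) = 3.
Cage e's pair has product 12, which forces (4,3) = 4.
4 is placed in row 5, leaving (5,3) = 3.
Column 1 already has 3, leaving (1,1) = 5.
5 is placed in column 2; hence (1,2) = 3.

5 3 1 4 2 / 1 4 5 2 3 / 4 5 2 3 1 / 3 2 4 1 5 / 2 1 3 5 4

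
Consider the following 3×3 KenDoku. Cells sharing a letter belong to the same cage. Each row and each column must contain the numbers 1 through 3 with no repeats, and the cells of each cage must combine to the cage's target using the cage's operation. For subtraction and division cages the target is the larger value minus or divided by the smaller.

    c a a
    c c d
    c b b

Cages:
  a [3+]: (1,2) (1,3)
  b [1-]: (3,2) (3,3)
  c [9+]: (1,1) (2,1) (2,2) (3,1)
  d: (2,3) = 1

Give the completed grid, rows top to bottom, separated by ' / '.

Cage c has sum 9, which forces (2,2) = 3.
D is a freebie, leaving (2,3) = 1.
The two cells of cage a must have sum 3; hence (1,2) = 1.
Column 3 already has 1, leaving (1,3) = 2.
Row 2 now contains 1, which forces (2,1) = 2.
Column 2 now contains 1, so (3,2) = 2.
2 is placed in column 3, leaving (3,3) = 3.
Row 1 now contains 1; hence (1,1) = 3.
Row 3 already has 3, which forces (3,1) = 1.

3 1 2 / 2 3 1 / 1 2 3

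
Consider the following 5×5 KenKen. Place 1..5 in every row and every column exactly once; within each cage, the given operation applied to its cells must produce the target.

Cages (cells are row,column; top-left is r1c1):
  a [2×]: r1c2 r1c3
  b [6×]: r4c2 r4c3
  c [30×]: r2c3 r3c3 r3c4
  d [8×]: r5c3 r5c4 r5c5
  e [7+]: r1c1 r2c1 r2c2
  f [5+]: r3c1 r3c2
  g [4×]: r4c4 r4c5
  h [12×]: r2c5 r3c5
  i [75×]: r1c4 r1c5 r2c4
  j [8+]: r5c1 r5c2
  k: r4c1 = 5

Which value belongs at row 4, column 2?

Cage i has product 75; hence r1c4 = 3.
Cage i has product 75; hence r1c5 = 5.
Cage i has product 75, leaving r2c4 = 5.
Column 4 already has 5, leaving r3c4 = 2.
K is a freebie, which forces r4c1 = 5.
Column 1 already has 5; hence r5c1 = 3.
Row 5 now contains 3, which forces r5c2 = 5.
Cage c needs product 30, so r2c3 = 3.
3 is placed in row 2, leaving r2c5 = 4.
The 3 cells of cage c must have product 30, which forces r3c3 = 5.
4 is placed in column 5; hence r3c5 = 3.
3 is placed in column 3; hence r4c3 = 2.
4 is placed in column 5; hence r4c5 = 1.
1 is placed in column 5, leaving r5c5 = 2.
Cage e has sum 7, so r1c1 = 4.
The two cells of cage a must have product 2, leaving r1c2 = 2.
Column 3 now contains 2, so r1c3 = 1.
2 is placed in column 2; hence r2c2 = 1.
Column 1 now contains 4, leaving r3c1 = 1.
1 is placed in column 2, so r3c2 = 4.
Row 4 now contains 2, leaving r4c2 = 3.
1 is placed in row 4, so r4c4 = 4.
Column 3 already has 1, leaving r5c3 = 4.
Column 4 now contains 4, leaving r5c4 = 1.
Row 2 already has 1, leaving r2c1 = 2.
Completed grid: 4 2 1 3 5 / 2 1 3 5 4 / 1 4 5 2 3 / 5 3 2 4 1 / 3 5 4 1 2.

3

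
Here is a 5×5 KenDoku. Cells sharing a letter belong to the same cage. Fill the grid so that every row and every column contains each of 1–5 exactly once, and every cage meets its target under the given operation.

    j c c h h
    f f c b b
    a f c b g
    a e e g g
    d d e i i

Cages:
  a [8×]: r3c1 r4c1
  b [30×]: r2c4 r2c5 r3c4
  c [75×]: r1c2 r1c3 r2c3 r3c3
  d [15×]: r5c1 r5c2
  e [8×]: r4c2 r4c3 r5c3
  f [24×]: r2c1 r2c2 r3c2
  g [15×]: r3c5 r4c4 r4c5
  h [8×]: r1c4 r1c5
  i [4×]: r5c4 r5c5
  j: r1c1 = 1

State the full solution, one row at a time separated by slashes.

Cage j is a single given cell, so r1c1 = 1.
Cage c needs product 75; hence r1c2 = 5.
1 is placed in row 1, so r1c3 = 3.
Column 2 now contains 5, so r5c2 = 3.
Cage f needs product 24, which forces r2c1 = 3.
Row 5 already has 3; hence r5c1 = 5.
Cage b needs product 30; hence r3c4 = 3.
Cage g has product 15, which forces r4c5 = 3.
Row 2 needs a 1, and only r2c3 is open for it.
1 is placed in column 3, which forces r3c3 = 5.
Row 3 already has 5, leaving r3c5 = 1.
Cage e needs product 8, so r4c2 = 1.
Row 4 already has 1, so r4c4 = 5.
Column 5 already has 1; hence r5c5 = 4.
Cage h needs two cells with product 8, so r1c4 = 4.
4 is placed in column 5, which forces r1c5 = 2.
Column 4 already has 5, which forces r2c4 = 2.
The 3 cells of cage b must have product 30, which forces r2c5 = 5.
The 3 cells of cage e must have product 8, which forces r4c3 = 4.
Row 5 already has 4, which forces r5c3 = 2.
Row 5 already has 4; hence r5c4 = 1.
Row 2 now contains 2, which forces r2c2 = 4.
Cage a's pair has product 8, so r3c1 = 4.
Cage f needs product 24; hence r3c2 = 2.
Row 4 now contains 4, which forces r4c1 = 2.

1 5 3 4 2 / 3 4 1 2 5 / 4 2 5 3 1 / 2 1 4 5 3 / 5 3 2 1 4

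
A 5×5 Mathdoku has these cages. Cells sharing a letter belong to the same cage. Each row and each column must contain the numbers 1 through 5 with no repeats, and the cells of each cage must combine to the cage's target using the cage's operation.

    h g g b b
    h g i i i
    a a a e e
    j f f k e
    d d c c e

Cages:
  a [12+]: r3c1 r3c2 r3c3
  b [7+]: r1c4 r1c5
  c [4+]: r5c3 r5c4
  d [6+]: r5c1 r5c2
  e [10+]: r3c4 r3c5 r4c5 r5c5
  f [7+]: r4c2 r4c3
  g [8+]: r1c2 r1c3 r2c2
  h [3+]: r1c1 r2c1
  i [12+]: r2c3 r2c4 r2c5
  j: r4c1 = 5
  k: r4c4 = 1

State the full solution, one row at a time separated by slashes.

Cage j is a single given cell, so r4c1 = 5.
K is a freebie, leaving r4c4 = 1.
Column 4 already has 1, which forces r5c4 = 3.
Row 5 now contains 3, which forces r5c3 = 1.
Cage e needs sum 10, leaving r3c5 = 1.
In row 3, 2 can only go at r3c4, so r3c4 = 2.
The only place for 2 in row 4 is r4c5.
Cage b needs two cells with sum 7, which forces r1c4 = 4.
Column 5 now contains 2, leaving r1c5 = 3.
Column 4 now contains 4; hence r2c4 = 5.
Row 2 now contains 5, so r2c5 = 4.
Cage e needs sum 10, leaving r5c5 = 5.
4 is placed in row 2, which forces r2c3 = 3.
3 is placed in column 3, so r4c3 = 4.
Column 3 already has 4, leaving r3c3 = 5.
4 is placed in row 4, leaving r4c2 = 3.
Cage g needs sum 8; hence r1c2 = 5.
Column 3 already has 5, which forces r1c3 = 2.
Cage g needs sum 8, so r2c2 = 1.
Cage a needs sum 12, so r3c1 = 3.
Column 2 now contains 3, so r3c2 = 4.
4 is placed in column 2, leaving r5c2 = 2.
Row 1 already has 2, which forces r1c1 = 1.
Row 2 now contains 1, leaving r2c1 = 2.
Row 5 already has 2, leaving r5c1 = 4.

1 5 2 4 3 / 2 1 3 5 4 / 3 4 5 2 1 / 5 3 4 1 2 / 4 2 1 3 5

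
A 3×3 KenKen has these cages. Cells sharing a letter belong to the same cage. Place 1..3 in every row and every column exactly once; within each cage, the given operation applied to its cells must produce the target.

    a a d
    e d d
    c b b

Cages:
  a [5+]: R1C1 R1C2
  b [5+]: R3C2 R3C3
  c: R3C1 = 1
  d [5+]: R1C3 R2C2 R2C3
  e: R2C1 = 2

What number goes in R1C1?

Cage e is given, which forces R2C1 = 2.
Row 2 now contains 2, which forces R2C2 = 1.
Row 2 already has 1; hence R2C3 = 3.
C is a freebie, leaving R3C1 = 1.
Column 3 now contains 3, leaving R3C3 = 2.
Column 1 already has 2, so R1C1 = 3.
Cage a needs two cells with sum 5; hence R1C2 = 2.
Column 3 already has 2, so R1C3 = 1.
2 is placed in row 3; hence R3C2 = 3.
Filled in: 3 2 1 / 2 1 3 / 1 3 2.

3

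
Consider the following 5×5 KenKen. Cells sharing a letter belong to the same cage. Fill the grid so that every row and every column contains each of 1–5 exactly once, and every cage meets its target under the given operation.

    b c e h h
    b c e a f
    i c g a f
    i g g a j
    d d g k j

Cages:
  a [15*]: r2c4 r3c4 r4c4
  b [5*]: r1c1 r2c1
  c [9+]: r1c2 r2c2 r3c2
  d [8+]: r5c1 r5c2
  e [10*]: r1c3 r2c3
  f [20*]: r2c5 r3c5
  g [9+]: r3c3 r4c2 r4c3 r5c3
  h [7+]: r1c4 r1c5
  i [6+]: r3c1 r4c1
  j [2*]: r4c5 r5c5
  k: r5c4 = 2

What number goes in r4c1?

Cage k is given; hence r5c4 = 2.
2 is placed in row 5; hence r5c5 = 1.
Column 5 already has 1, leaving r4c5 = 2.
In row 5, 4 can only go at r5c3, so r5c3 = 4.
Cage g has sum 9, so r3c3 = 1.
Cage g needs sum 9, leaving r4c2 = 1.
The 4 cells of cage g must have sum 9; hence r4c3 = 3.
3 is placed in row 4, which forces r4c4 = 5.
The 3 cells of cage a must have product 15, leaving r2c4 = 1.
The two cells of cage i must have sum 6, which forces r3c1 = 2.
Column 4 now contains 5, so r3c4 = 3.
5 is placed in row 4, leaving r4c1 = 4.
Cage b's pair has product 5, which forces r1c1 = 1.
Column 4 now contains 3, leaving r1c4 = 4.
The two cells of cage h must have sum 7, which forces r1c5 = 3.
Row 2 already has 1; hence r2c1 = 5.
5 is placed in row 2, which forces r2c3 = 2.
5 is placed in row 2; hence r2c5 = 4.
Row 3 now contains 3, leaving r3c2 = 4.
Column 5 already has 4, so r3c5 = 5.
5 is placed in column 1, so r5c1 = 3.
Row 5 already has 3, leaving r5c2 = 5.
Row 1 now contains 3, which forces r1c2 = 2.
Column 3 now contains 2, which forces r1c3 = 5.
2 is placed in row 2; hence r2c2 = 3.
Filled in: 1 2 5 4 3 / 5 3 2 1 4 / 2 4 1 3 5 / 4 1 3 5 2 / 3 5 4 2 1.

4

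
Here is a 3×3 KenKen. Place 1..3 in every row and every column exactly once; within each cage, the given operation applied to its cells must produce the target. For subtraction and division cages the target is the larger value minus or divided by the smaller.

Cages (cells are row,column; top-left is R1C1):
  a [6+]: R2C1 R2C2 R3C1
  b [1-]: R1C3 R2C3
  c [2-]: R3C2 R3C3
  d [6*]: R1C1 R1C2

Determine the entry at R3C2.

1

Row 1 needs a 1, and only R1C3 is open for it.
The two cells of cage b must have difference 1, which forces R2C3 = 2.
The two cells of cage c must have difference 2; hence R3C2 = 1.
Column 3 now contains 1, so R3C3 = 3.
Cage a has sum 6; hence R2C1 = 1.
Column 2 now contains 1, which forces R2C2 = 3.
Row 3 already has 3, which forces R3C1 = 2.
2 is placed in column 1; hence R1C1 = 3.
Column 2 now contains 3, which forces R1C2 = 2.
Completed grid: 3 2 1 / 1 3 2 / 2 1 3.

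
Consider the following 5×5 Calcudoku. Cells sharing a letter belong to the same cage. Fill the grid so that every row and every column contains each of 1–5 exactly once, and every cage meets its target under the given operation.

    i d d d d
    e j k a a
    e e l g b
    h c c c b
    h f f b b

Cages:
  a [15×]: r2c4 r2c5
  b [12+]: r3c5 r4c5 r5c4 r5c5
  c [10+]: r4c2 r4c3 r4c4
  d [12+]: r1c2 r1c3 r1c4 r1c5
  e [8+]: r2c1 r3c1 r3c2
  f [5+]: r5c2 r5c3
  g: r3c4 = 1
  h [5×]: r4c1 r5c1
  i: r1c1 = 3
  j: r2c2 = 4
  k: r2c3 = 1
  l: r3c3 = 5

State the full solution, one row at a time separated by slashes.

I is a freebie; hence r1c1 = 3.
Cage j is a single given cell, leaving r2c2 = 4.
Cage k is given, so r2c3 = 1.
L is a freebie; hence r3c3 = 5.
Cage g is given; hence r3c4 = 1.
The 3 cells of cage e must have sum 8, which forces r2c1 = 2.
The 3 cells of cage e must have sum 8; hence r3c1 = 4.
The 3 cells of cage e must have sum 8, which forces r3c2 = 2.
Row 3 now contains 2, which forces r3c5 = 3.
The two cells of cage a must have product 15, so r2c4 = 3.
Column 5 now contains 3, so r2c5 = 5.
Cage b has sum 12, so r4c5 = 4.
Cage b has sum 12, which forces r5c4 = 4.
The 4 cells of cage b must have sum 12, which forces r5c5 = 1.
Cage d has sum 12, which forces r1c2 = 1.
Cage d needs sum 12, which forces r1c3 = 4.
Cage d has sum 12, which forces r1c4 = 5.
Column 5 already has 1, so r1c5 = 2.
The two cells of cage h must have product 5, so r4c1 = 1.
5 is placed in column 4, so r4c4 = 2.
Row 5 now contains 1, which forces r5c1 = 5.
Row 5 now contains 1, which forces r5c2 = 3.
Row 5 now contains 4, so r5c3 = 2.
Column 2 already has 3, which forces r4c2 = 5.
Row 4 already has 2; hence r4c3 = 3.

3 1 4 5 2 / 2 4 1 3 5 / 4 2 5 1 3 / 1 5 3 2 4 / 5 3 2 4 1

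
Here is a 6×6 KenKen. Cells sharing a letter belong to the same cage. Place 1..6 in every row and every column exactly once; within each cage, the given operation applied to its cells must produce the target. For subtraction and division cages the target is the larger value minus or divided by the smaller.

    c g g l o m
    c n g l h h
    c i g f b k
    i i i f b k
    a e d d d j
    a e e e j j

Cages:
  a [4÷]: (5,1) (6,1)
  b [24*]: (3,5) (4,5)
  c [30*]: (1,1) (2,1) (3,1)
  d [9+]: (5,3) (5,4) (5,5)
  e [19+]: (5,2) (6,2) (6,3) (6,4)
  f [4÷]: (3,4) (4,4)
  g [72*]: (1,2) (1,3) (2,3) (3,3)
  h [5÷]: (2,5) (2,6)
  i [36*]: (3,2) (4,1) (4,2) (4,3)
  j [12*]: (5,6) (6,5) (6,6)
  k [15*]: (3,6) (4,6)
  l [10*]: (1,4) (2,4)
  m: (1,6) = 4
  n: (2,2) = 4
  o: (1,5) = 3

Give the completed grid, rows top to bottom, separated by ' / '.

2 6 1 5 3 4 / 3 4 6 2 5 1 / 5 1 2 4 6 3 / 6 2 3 1 4 5 / 1 5 4 3 2 6 / 4 3 5 6 1 2

Cage o is given, so (1,5) = 3.
M is a freebie; hence (1,6) = 4.
Cage n is given, which forces (2,2) = 4.
The only place for 5 in row 4 is (4,6).
Cage h needs two cells with quotient 5, so (2,5) = 5.
5 is placed in column 6, so (2,6) = 1.
5 is placed in column 6, which forces (3,6) = 3.
The two cells of cage l must have product 10, leaving (1,4) = 5.
Row 2 now contains 5; hence (2,4) = 2.
The 3 cells of cage j must have product 12; hence (6,5) = 1.
Cage c has product 30; hence (3,1) = 5.
Cage a's pair has quotient 4, which forces (5,1) = 1.
Row 6 already has 1, leaving (6,1) = 4.
Column 1 now contains 1, leaving (1,1) = 2.
The 3 cells of cage c must have product 30, so (2,1) = 3.
Row 2 already has 3, which forces (2,3) = 6.
Column 1 already has 3, so (4,1) = 6.
Row 4 already has 6, so (4,5) = 4.
4 is placed in column 5; hence (5,5) = 2.
Row 5 now contains 2, which forces (5,6) = 6.
Column 6 already has 6, so (6,6) = 2.
The 4 cells of cage g must have product 72, which forces (1,2) = 6.
Column 3 already has 6; hence (1,3) = 1.
The 4 cells of cage g must have product 72, so (3,3) = 2.
Cage f needs two cells with quotient 4, which forces (3,4) = 4.
4 is placed in column 5; hence (3,5) = 6.
Column 3 already has 2, so (4,3) = 3.
Row 4 already has 4, which forces (4,4) = 1.
Row 5 already has 6, so (5,2) = 5.
Column 3 already has 3, so (5,3) = 4.
4 is placed in column 4, which forces (5,4) = 3.
Column 2 already has 6; hence (6,2) = 3.
Row 6 already has 2, so (6,3) = 5.
Column 4 now contains 3, leaving (6,4) = 6.
Row 3 already has 2, which forces (3,2) = 1.
Row 4 now contains 1, leaving (4,2) = 2.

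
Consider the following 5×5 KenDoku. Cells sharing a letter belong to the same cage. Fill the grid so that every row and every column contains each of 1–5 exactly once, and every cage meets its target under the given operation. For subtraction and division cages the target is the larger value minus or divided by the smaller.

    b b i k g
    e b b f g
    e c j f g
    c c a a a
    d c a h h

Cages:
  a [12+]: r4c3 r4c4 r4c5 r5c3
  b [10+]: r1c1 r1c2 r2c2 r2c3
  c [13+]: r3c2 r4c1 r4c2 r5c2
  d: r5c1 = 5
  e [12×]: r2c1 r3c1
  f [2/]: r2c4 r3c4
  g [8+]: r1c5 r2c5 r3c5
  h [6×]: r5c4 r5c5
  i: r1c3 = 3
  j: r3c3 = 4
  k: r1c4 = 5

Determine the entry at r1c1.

Cage i is given, leaving r1c3 = 3.
Cage k is given; hence r1c4 = 5.
J is a freebie; hence r3c3 = 4.
D is a freebie; hence r5c1 = 5.
Cage e's pair has product 12, so r2c1 = 4.
Row 3 now contains 4, which forces r3c1 = 3.
In row 5, 1 can only go at r5c3, so r5c3 = 1.
Row 4 needs a 1, and only r4c1 is open for it.
1 is placed in column 1, which forces r1c1 = 2.
Cage b needs sum 10, leaving r1c2 = 1.
1 is placed in row 1, which forces r1c5 = 4.
Cage c has sum 13, which forces r3c2 = 5.
Column 2 already has 5; hence r2c2 = 2.
Cage b needs sum 10, leaving r2c3 = 5.
2 is placed in row 2, which forces r2c4 = 1.
The 3 cells of cage g must have sum 8, leaving r2c5 = 3.
1 is placed in column 4, leaving r3c4 = 2.
Cage g needs sum 8, leaving r3c5 = 1.
Column 3 already has 5, which forces r4c3 = 2.
The 4 cells of cage a must have sum 12, which forces r4c4 = 4.
2 is placed in row 4, so r4c5 = 5.
Column 4 already has 2, so r5c4 = 3.
Column 5 already has 3, leaving r5c5 = 2.
4 is placed in row 4, leaving r4c2 = 3.
Row 5 now contains 3, so r5c2 = 4.
Completed grid: 2 1 3 5 4 / 4 2 5 1 3 / 3 5 4 2 1 / 1 3 2 4 5 / 5 4 1 3 2.

2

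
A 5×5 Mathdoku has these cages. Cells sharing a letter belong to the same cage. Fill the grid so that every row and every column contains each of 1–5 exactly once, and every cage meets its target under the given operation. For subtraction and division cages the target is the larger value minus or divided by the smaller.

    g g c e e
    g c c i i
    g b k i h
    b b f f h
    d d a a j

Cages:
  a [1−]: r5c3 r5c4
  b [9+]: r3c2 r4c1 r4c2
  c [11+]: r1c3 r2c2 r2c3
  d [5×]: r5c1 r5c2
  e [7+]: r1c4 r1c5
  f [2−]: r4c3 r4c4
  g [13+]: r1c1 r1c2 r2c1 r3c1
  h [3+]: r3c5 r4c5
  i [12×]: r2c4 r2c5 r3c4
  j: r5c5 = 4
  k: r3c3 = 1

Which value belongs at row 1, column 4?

2

Cage k is given, so r3c3 = 1.
Row 3 now contains 1, which forces r3c5 = 2.
Column 5 now contains 2; hence r4c5 = 1.
Cage j is a single given cell, leaving r5c5 = 4.
Cage i has product 12, which forces r2c4 = 1.
Column 5 already has 4; hence r2c5 = 3.
Cage i needs product 12, which forces r3c4 = 4.
Column 4 now contains 4, so r1c4 = 2.
Column 5 now contains 3, so r1c5 = 5.
Row 3 already has 4, leaving r3c2 = 3.
Column 4 already has 2, which forces r5c4 = 3.
Cage g needs sum 13, leaving r1c1 = 3.
Cage g has sum 13, so r1c2 = 1.
Row 1 now contains 5, which forces r1c3 = 4.
The 4 cells of cage g must have sum 13; hence r2c1 = 4.
3 is placed in row 3, leaving r3c1 = 5.
Column 1 now contains 4, leaving r4c1 = 2.
Row 4 already has 2, leaving r4c2 = 4.
Cage f's pair has difference 2, leaving r4c3 = 3.
Column 4 already has 3; hence r4c4 = 5.
Column 1 already has 5, leaving r5c1 = 1.
1 is placed in column 2, so r5c2 = 5.
Row 5 now contains 3, leaving r5c3 = 2.
Column 2 already has 5, which forces r2c2 = 2.
2 is placed in column 3, which forces r2c3 = 5.
Filled in: 3 1 4 2 5 / 4 2 5 1 3 / 5 3 1 4 2 / 2 4 3 5 1 / 1 5 2 3 4.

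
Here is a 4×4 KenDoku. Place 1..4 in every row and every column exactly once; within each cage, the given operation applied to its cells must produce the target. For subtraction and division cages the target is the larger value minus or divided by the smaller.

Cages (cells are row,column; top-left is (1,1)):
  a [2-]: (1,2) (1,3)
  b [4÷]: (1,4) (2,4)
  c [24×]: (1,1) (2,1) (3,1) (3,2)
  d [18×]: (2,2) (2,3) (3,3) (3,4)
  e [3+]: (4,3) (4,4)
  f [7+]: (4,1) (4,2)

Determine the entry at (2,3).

3

Column 3 needs a 4, and only (1,3) is open for it.
Cage a's pair has difference 2; hence (1,2) = 2.
Row 1 already has 4, so (1,4) = 1.
Cage b's pair has quotient 4, leaving (2,4) = 4.
Column 4 now contains 1, so (4,4) = 2.
Row 1 now contains 1, leaving (1,1) = 3.
Column 4 now contains 2; hence (3,4) = 3.
3 is placed in column 1, leaving (4,1) = 4.
Row 4 already has 4, which forces (4,2) = 3.
Row 4 now contains 2; hence (4,3) = 1.
Column 2 now contains 3, which forces (2,2) = 1.
The 4 cells of cage d must have product 18, which forces (2,3) = 3.
Cage c needs product 24, so (3,2) = 4.
Column 3 already has 1; hence (3,3) = 2.
Row 2 already has 1, leaving (2,1) = 2.
2 is placed in row 3, leaving (3,1) = 1.
Completed grid: 3 2 4 1 / 2 1 3 4 / 1 4 2 3 / 4 3 1 2.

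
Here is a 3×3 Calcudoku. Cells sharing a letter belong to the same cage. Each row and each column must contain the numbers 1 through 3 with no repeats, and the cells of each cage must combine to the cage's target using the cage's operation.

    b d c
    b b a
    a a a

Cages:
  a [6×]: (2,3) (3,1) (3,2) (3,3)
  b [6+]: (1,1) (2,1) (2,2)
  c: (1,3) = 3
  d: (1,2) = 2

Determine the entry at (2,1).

D is a freebie; hence (1,2) = 2.
Cage c is given; hence (1,3) = 3.
The 4 cells of cage a must have product 6, so (2,3) = 1.
3 is placed in column 3, leaving (3,3) = 2.
Row 1 now contains 3, so (1,1) = 1.
Cage b has sum 6; hence (2,1) = 2.
Row 2 already has 1; hence (2,2) = 3.
Column 1 already has 1, leaving (3,1) = 3.
Column 2 already has 3; hence (3,2) = 1.
Filled in: 1 2 3 / 2 3 1 / 3 1 2.

2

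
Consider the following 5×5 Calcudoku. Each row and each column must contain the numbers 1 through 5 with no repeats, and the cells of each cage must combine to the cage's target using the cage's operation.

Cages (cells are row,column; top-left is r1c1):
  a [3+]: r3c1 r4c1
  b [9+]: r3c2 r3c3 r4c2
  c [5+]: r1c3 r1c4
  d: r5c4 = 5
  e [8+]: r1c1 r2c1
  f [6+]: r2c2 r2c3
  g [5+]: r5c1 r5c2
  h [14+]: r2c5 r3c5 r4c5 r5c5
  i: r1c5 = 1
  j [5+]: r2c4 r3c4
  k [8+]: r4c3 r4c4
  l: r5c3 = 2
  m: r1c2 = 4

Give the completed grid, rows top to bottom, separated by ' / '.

5 4 3 2 1 / 3 5 1 4 2 / 2 3 4 1 5 / 1 2 5 3 4 / 4 1 2 5 3

Cage m is a single given cell, which forces r1c2 = 4.
Cage i is given; hence r1c5 = 1.
Cage l is given, so r5c3 = 2.
Cage d is a single given cell, leaving r5c4 = 5.
Column 3 now contains 2, so r1c3 = 3.
Cage c needs two cells with sum 5, which forces r1c4 = 2.
Cage k needs two cells with sum 8, which forces r4c3 = 5.
5 is placed in column 4; hence r4c4 = 3.
Cage g needs two cells with sum 5, leaving r5c1 = 4.
Cage g's pair has sum 5, leaving r5c2 = 1.
4 is placed in row 5, which forces r5c5 = 3.
3 is placed in row 1, so r1c1 = 5.
The two cells of cage e must have sum 8, so r2c1 = 3.
Cage b needs sum 9, so r3c2 = 3.
Cage b has sum 9; hence r3c3 = 4.
Row 3 already has 4, leaving r3c4 = 1.
Column 2 already has 1, leaving r4c2 = 2.
2 is placed in row 4, so r4c5 = 4.
Column 2 already has 2; hence r2c2 = 5.
4 is placed in column 3; hence r2c3 = 1.
1 is placed in column 4; hence r2c4 = 4.
Row 2 already has 5; hence r2c5 = 2.
Row 3 now contains 1, so r3c1 = 2.
2 is placed in column 5, which forces r3c5 = 5.
2 is placed in row 4, which forces r4c1 = 1.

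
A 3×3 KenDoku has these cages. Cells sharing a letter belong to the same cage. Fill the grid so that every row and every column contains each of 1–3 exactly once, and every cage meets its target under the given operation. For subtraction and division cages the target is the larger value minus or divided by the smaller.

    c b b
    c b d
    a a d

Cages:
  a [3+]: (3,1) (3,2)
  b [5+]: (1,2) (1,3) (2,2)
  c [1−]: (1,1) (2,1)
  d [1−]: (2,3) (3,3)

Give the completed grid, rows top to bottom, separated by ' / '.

The only place for 3 in row 3 is (3,3).
The two cells of cage d must have difference 1, so (2,3) = 2.
The two cells of cage c must have difference 1; hence (1,1) = 2.
Cage b has sum 5, which forces (1,2) = 3.
Column 3 now contains 2, leaving (1,3) = 1.
Row 2 now contains 2, which forces (2,2) = 1.
2 is placed in column 1, leaving (3,1) = 1.
Column 2 already has 1, so (3,2) = 2.
1 is placed in row 2, so (2,1) = 3.

2 3 1 / 3 1 2 / 1 2 3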